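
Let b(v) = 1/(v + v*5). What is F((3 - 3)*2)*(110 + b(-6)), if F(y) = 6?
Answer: 3959/6 ≈ 659.83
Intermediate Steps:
b(v) = 1/(6*v) (b(v) = 1/(v + 5*v) = 1/(6*v))
F((3 - 3)*2)*(110 + b(-6)) = 6*(110 + (1/6)/(-6)) = 6*(110 + (1/6)*(-1/6)) = 6*(110 - 1/36) = 6*(3959/36) = 3959/6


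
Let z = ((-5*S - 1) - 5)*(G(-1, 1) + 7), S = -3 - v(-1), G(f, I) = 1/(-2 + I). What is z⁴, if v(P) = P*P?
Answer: 49787136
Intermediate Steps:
v(P) = P²
S = -4 (S = -3 - 1*(-1)² = -3 - 1*1 = -3 - 1 = -4)
z = 84 (z = ((-5*(-4) - 1) - 5)*(1/(-2 + 1) + 7) = ((20 - 1) - 5)*(1/(-1) + 7) = (19 - 5)*(-1 + 7) = 14*6 = 84)
z⁴ = 84⁴ = 49787136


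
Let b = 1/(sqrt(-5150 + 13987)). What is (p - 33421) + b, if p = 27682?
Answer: -5739 + sqrt(8837)/8837 ≈ -5739.0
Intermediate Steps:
b = sqrt(8837)/8837 (b = 1/(sqrt(8837)) = sqrt(8837)/8837 ≈ 0.010638)
(p - 33421) + b = (27682 - 33421) + sqrt(8837)/8837 = -5739 + sqrt(8837)/8837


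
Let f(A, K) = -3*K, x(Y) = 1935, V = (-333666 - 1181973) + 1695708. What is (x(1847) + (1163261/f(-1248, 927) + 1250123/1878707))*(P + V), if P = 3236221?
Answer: 27083711251685083490/5224684167 ≈ 5.1838e+9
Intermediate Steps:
V = 180069 (V = -1515639 + 1695708 = 180069)
(x(1847) + (1163261/f(-1248, 927) + 1250123/1878707))*(P + V) = (1935 + (1163261/((-3*927)) + 1250123/1878707))*(3236221 + 180069) = (1935 + (1163261/(-2781) + 1250123*(1/1878707)))*3416290 = (1935 + (1163261*(-1/2781) + 1250123/1878707))*3416290 = (1935 + (-1163261/2781 + 1250123/1878707))*3416290 = (1935 - 2181949991464/5224684167)*3416290 = (7927813871681/5224684167)*3416290 = 27083711251685083490/5224684167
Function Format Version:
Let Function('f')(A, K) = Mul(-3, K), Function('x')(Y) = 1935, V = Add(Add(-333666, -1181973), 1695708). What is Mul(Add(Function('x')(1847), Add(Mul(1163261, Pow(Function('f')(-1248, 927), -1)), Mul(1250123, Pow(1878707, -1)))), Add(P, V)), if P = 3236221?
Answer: Rational(27083711251685083490, 5224684167) ≈ 5.1838e+9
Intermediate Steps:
V = 180069 (V = Add(-1515639, 1695708) = 180069)
Mul(Add(Function('x')(1847), Add(Mul(1163261, Pow(Function('f')(-1248, 927), -1)), Mul(1250123, Pow(1878707, -1)))), Add(P, V)) = Mul(Add(1935, Add(Mul(1163261, Pow(Mul(-3, 927), -1)), Mul(1250123, Pow(1878707, -1)))), Add(3236221, 180069)) = Mul(Add(1935, Add(Mul(1163261, Pow(-2781, -1)), Mul(1250123, Rational(1, 1878707)))), 3416290) = Mul(Add(1935, Add(Mul(1163261, Rational(-1, 2781)), Rational(1250123, 1878707))), 3416290) = Mul(Add(1935, Add(Rational(-1163261, 2781), Rational(1250123, 1878707))), 3416290) = Mul(Add(1935, Rational(-2181949991464, 5224684167)), 3416290) = Mul(Rational(7927813871681, 5224684167), 3416290) = Rational(27083711251685083490, 5224684167)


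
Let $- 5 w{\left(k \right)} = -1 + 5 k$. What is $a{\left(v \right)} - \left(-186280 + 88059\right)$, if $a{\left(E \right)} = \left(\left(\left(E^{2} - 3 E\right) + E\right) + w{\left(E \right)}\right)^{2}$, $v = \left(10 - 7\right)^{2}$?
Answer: $\frac{2528966}{25} \approx 1.0116 \cdot 10^{5}$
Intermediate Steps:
$w{\left(k \right)} = \frac{1}{5} - k$ ($w{\left(k \right)} = - \frac{-1 + 5 k}{5} = \frac{1}{5} - k$)
$v = 9$ ($v = 3^{2} = 9$)
$a{\left(E \right)} = \left(\frac{1}{5} + E^{2} - 3 E\right)^{2}$ ($a{\left(E \right)} = \left(\left(\left(E^{2} - 3 E\right) + E\right) - \left(- \frac{1}{5} + E\right)\right)^{2} = \left(\left(E^{2} - 2 E\right) - \left(- \frac{1}{5} + E\right)\right)^{2} = \left(\frac{1}{5} + E^{2} - 3 E\right)^{2}$)
$a{\left(v \right)} - \left(-186280 + 88059\right) = \frac{\left(1 - 135 + 5 \cdot 9^{2}\right)^{2}}{25} - \left(-186280 + 88059\right) = \frac{\left(1 - 135 + 5 \cdot 81\right)^{2}}{25} - -98221 = \frac{\left(1 - 135 + 405\right)^{2}}{25} + 98221 = \frac{271^{2}}{25} + 98221 = \frac{1}{25} \cdot 73441 + 98221 = \frac{73441}{25} + 98221 = \frac{2528966}{25}$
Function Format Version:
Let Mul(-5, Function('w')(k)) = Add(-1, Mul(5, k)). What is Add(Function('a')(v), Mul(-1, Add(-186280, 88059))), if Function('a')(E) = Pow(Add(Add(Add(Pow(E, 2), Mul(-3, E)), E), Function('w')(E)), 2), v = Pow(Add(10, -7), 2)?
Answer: Rational(2528966, 25) ≈ 1.0116e+5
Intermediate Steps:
Function('w')(k) = Add(Rational(1, 5), Mul(-1, k)) (Function('w')(k) = Mul(Rational(-1, 5), Add(-1, Mul(5, k))) = Add(Rational(1, 5), Mul(-1, k)))
v = 9 (v = Pow(3, 2) = 9)
Function('a')(E) = Pow(Add(Rational(1, 5), Pow(E, 2), Mul(-3, E)), 2) (Function('a')(E) = Pow(Add(Add(Add(Pow(E, 2), Mul(-3, E)), E), Add(Rational(1, 5), Mul(-1, E))), 2) = Pow(Add(Add(Pow(E, 2), Mul(-2, E)), Add(Rational(1, 5), Mul(-1, E))), 2) = Pow(Add(Rational(1, 5), Pow(E, 2), Mul(-3, E)), 2))
Add(Function('a')(v), Mul(-1, Add(-186280, 88059))) = Add(Mul(Rational(1, 25), Pow(Add(1, Mul(-15, 9), Mul(5, Pow(9, 2))), 2)), Mul(-1, Add(-186280, 88059))) = Add(Mul(Rational(1, 25), Pow(Add(1, -135, Mul(5, 81)), 2)), Mul(-1, -98221)) = Add(Mul(Rational(1, 25), Pow(Add(1, -135, 405), 2)), 98221) = Add(Mul(Rational(1, 25), Pow(271, 2)), 98221) = Add(Mul(Rational(1, 25), 73441), 98221) = Add(Rational(73441, 25), 98221) = Rational(2528966, 25)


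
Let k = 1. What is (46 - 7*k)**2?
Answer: 1521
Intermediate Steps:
(46 - 7*k)**2 = (46 - 7*1)**2 = (46 - 7)**2 = 39**2 = 1521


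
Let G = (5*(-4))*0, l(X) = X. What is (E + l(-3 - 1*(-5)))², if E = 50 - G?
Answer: 2704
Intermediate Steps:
G = 0 (G = -20*0 = 0)
E = 50 (E = 50 - 1*0 = 50 + 0 = 50)
(E + l(-3 - 1*(-5)))² = (50 + (-3 - 1*(-5)))² = (50 + (-3 + 5))² = (50 + 2)² = 52² = 2704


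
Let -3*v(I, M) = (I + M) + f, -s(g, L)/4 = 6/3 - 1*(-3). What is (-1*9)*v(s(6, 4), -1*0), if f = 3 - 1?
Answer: -54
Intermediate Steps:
f = 2
s(g, L) = -20 (s(g, L) = -4*(6/3 - 1*(-3)) = -4*(6*(⅓) + 3) = -4*(2 + 3) = -4*5 = -20)
v(I, M) = -⅔ - I/3 - M/3 (v(I, M) = -((I + M) + 2)/3 = -(2 + I + M)/3 = -⅔ - I/3 - M/3)
(-1*9)*v(s(6, 4), -1*0) = (-1*9)*(-⅔ - ⅓*(-20) - (-1)*0/3) = -9*(-⅔ + 20/3 - ⅓*0) = -9*(-⅔ + 20/3 + 0) = -9*6 = -54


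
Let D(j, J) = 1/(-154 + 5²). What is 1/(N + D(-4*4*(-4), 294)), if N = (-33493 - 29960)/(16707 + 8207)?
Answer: -3213906/8210351 ≈ -0.39145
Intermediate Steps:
D(j, J) = -1/129 (D(j, J) = 1/(-154 + 25) = 1/(-129) = -1/129)
N = -63453/24914 ≈ -2.5469
1/(N + D(-4*4*(-4), 294)) = 1/(-63453/24914 - 1/129) = 1/(-8210351/3213906) = -3213906/8210351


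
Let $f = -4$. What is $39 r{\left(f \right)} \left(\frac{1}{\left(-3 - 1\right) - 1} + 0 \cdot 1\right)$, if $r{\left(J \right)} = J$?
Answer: $\frac{156}{5} \approx 31.2$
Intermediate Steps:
$39 r{\left(f \right)} \left(\frac{1}{\left(-3 - 1\right) - 1} + 0 \cdot 1\right) = 39 \left(-4\right) \left(\frac{1}{\left(-3 - 1\right) - 1} + 0 \cdot 1\right) = - 156 \left(\frac{1}{\left(-3 - 1\right) - 1} + 0\right) = - 156 \left(\frac{1}{-4 - 1} + 0\right) = - 156 \left(\frac{1}{-5} + 0\right) = - 156 \left(- \frac{1}{5} + 0\right) = \left(-156\right) \left(- \frac{1}{5}\right) = \frac{156}{5}$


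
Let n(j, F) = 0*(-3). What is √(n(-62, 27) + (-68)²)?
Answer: 68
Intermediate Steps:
n(j, F) = 0
√(n(-62, 27) + (-68)²) = √(0 + (-68)²) = √(0 + 4624) = √4624 = 68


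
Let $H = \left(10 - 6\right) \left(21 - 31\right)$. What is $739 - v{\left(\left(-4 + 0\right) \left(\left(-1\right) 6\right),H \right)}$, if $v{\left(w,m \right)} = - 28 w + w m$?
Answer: $2371$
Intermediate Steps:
$H = -40$ ($H = 4 \left(-10\right) = -40$)
$v{\left(w,m \right)} = - 28 w + m w$
$739 - v{\left(\left(-4 + 0\right) \left(\left(-1\right) 6\right),H \right)} = 739 - \left(-4 + 0\right) \left(\left(-1\right) 6\right) \left(-28 - 40\right) = 739 - \left(-4\right) \left(-6\right) \left(-68\right) = 739 - 24 \left(-68\right) = 739 - -1632 = 739 + 1632 = 2371$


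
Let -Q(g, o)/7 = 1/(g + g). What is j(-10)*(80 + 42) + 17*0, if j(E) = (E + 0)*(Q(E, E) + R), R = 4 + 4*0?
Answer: -5307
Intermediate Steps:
R = 4 (R = 4 + 0 = 4)
Q(g, o) = -7/(2*g) (Q(g, o) = -7/(g + g) = -7*1/(2*g) = -7/(2*g))
j(E) = E*(4 - 7/(2*E)) (j(E) = (E + 0)*(-7/(2*E) + 4) = E*(4 - 7/(2*E)))
j(-10)*(80 + 42) + 17*0 = (-7/2 + 4*(-10))*(80 + 42) + 17*0 = (-7/2 - 40)*122 + 0 = -87/2*122 + 0 = -5307 + 0 = -5307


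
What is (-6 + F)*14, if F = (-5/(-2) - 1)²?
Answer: -105/2 ≈ -52.500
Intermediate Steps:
F = 9/4 (F = (-5*(-½) - 1)² = (5/2 - 1)² = (3/2)² = 9/4 ≈ 2.2500)
(-6 + F)*14 = (-6 + 9/4)*14 = -15/4*14 = -105/2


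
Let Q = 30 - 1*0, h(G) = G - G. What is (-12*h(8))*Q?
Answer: 0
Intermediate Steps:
h(G) = 0
Q = 30 (Q = 30 + 0 = 30)
(-12*h(8))*Q = -12*0*30 = 0*30 = 0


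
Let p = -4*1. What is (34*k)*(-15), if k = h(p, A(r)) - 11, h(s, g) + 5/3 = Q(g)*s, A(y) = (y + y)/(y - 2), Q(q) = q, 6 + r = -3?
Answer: 107780/11 ≈ 9798.2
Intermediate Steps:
r = -9 (r = -6 - 3 = -9)
A(y) = 2*y/(-2 + y) (A(y) = (2*y)/(-2 + y) = 2*y/(-2 + y))
p = -4
h(s, g) = -5/3 + g*s
k = -634/33 (k = (-5/3 + (2*(-9)/(-2 - 9))*(-4)) - 11 = (-5/3 + (2*(-9)/(-11))*(-4)) - 11 = (-5/3 + (2*(-9)*(-1/11))*(-4)) - 11 = (-5/3 + (18/11)*(-4)) - 11 = (-5/3 - 72/11) - 11 = -271/33 - 11 = -634/33 ≈ -19.212)
(34*k)*(-15) = (34*(-634/33))*(-15) = -21556/33*(-15) = 107780/11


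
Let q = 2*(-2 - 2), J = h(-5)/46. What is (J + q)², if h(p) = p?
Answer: 139129/2116 ≈ 65.751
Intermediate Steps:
J = -5/46 ≈ -0.10870
q = -8 (q = 2*(-4) = -8)
(J + q)² = (-5/46 - 8)² = (-373/46)² = 139129/2116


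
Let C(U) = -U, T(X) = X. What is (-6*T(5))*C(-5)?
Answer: -150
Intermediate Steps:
(-6*T(5))*C(-5) = (-6*5)*(-1*(-5)) = -30*5 = -150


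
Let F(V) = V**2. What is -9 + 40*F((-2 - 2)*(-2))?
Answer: 2551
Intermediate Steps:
-9 + 40*F((-2 - 2)*(-2)) = -9 + 40*((-2 - 2)*(-2))**2 = -9 + 40*(-4*(-2))**2 = -9 + 40*8**2 = -9 + 40*64 = -9 + 2560 = 2551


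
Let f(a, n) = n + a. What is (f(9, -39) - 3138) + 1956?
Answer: -1212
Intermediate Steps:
f(a, n) = a + n
(f(9, -39) - 3138) + 1956 = ((9 - 39) - 3138) + 1956 = (-30 - 3138) + 1956 = -3168 + 1956 = -1212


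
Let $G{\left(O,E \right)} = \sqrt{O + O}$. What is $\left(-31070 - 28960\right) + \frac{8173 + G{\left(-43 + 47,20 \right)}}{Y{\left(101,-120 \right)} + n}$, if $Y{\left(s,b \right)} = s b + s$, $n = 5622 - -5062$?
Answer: $- \frac{80148223}{1335} - \frac{2 \sqrt{2}}{1335} \approx -60036.0$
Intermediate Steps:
$n = 10684$ ($n = 5622 + 5062 = 10684$)
$G{\left(O,E \right)} = \sqrt{2} \sqrt{O}$ ($G{\left(O,E \right)} = \sqrt{2 O} = \sqrt{2} \sqrt{O}$)
$Y{\left(s,b \right)} = s + b s$ ($Y{\left(s,b \right)} = b s + s = s + b s$)
$\left(-31070 - 28960\right) + \frac{8173 + G{\left(-43 + 47,20 \right)}}{Y{\left(101,-120 \right)} + n} = \left(-31070 - 28960\right) + \frac{8173 + \sqrt{2} \sqrt{-43 + 47}}{101 \left(1 - 120\right) + 10684} = -60030 + \frac{8173 + \sqrt{2} \sqrt{4}}{101 \left(-119\right) + 10684} = -60030 + \frac{8173 + \sqrt{2} \cdot 2}{-12019 + 10684} = -60030 + \frac{8173 + 2 \sqrt{2}}{-1335} = -60030 + \left(8173 + 2 \sqrt{2}\right) \left(- \frac{1}{1335}\right) = -60030 - \left(\frac{8173}{1335} + \frac{2 \sqrt{2}}{1335}\right) = - \frac{80148223}{1335} - \frac{2 \sqrt{2}}{1335}$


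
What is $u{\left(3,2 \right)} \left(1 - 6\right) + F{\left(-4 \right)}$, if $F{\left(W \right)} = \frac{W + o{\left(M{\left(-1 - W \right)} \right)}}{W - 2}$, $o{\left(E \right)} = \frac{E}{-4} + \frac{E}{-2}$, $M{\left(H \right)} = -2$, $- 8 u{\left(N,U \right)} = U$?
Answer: $\frac{5}{3} \approx 1.6667$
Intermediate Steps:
$u{\left(N,U \right)} = - \frac{U}{8}$
$o{\left(E \right)} = - \frac{3 E}{4}$ ($o{\left(E \right)} = E \left(- \frac{1}{4}\right) + E \left(- \frac{1}{2}\right) = - \frac{E}{4} - \frac{E}{2} = - \frac{3 E}{4}$)
$F{\left(W \right)} = \frac{\frac{3}{2} + W}{-2 + W}$ ($F{\left(W \right)} = \frac{W - - \frac{3}{2}}{W - 2} = \frac{W + \frac{3}{2}}{-2 + W} = \frac{\frac{3}{2} + W}{-2 + W}$)
$u{\left(3,2 \right)} \left(1 - 6\right) + F{\left(-4 \right)} = \left(- \frac{1}{8}\right) 2 \left(1 - 6\right) + \frac{\frac{3}{2} - 4}{-2 - 4} = \left(- \frac{1}{4}\right) \left(-5\right) + \frac{1}{-6} \left(- \frac{5}{2}\right) = \frac{5}{4} - - \frac{5}{12} = \frac{5}{4} + \frac{5}{12} = \frac{5}{3}$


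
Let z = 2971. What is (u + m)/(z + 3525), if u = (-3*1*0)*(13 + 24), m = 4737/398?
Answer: 4737/2585408 ≈ 0.0018322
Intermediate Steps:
m = 4737/398 (m = 4737*(1/398) = 4737/398 ≈ 11.902)
u = 0 (u = -3*0*37 = 0*37 = 0)
(u + m)/(z + 3525) = (0 + 4737/398)/(2971 + 3525) = (4737/398)/6496 = (4737/398)*(1/6496) = 4737/2585408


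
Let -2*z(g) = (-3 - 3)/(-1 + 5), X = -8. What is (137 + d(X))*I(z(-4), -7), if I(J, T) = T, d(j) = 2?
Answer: -973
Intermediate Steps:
z(g) = ¾ (z(g) = -(-3 - 3)/(2*(-1 + 5)) = -(-3)/4 = -½*(-3/2) = ¾)
(137 + d(X))*I(z(-4), -7) = (137 + 2)*(-7) = 139*(-7) = -973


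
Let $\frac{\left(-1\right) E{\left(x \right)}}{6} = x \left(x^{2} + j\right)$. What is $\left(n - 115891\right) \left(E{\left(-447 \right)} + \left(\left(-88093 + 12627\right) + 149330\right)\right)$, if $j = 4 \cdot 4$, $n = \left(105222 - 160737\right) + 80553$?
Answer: $-48697618110442$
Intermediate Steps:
$n = 25038$ ($n = -55515 + 80553 = 25038$)
$j = 16$
$E{\left(x \right)} = - 6 x \left(16 + x^{2}\right)$ ($E{\left(x \right)} = - 6 x \left(x^{2} + 16\right) = - 6 x \left(16 + x^{2}\right)$)
$\left(n - 115891\right) \left(E{\left(-447 \right)} + \left(\left(-88093 + 12627\right) + 149330\right)\right) = \left(25038 - 115891\right) \left(\left(-6\right) \left(-447\right) \left(16 + \left(-447\right)^{2}\right) + \left(\left(-88093 + 12627\right) + 149330\right)\right) = - 90853 \left(\left(-6\right) \left(-447\right) \left(16 + 199809\right) + \left(-75466 + 149330\right)\right) = - 90853 \left(\left(-6\right) \left(-447\right) 199825 + 73864\right) = - 90853 \left(535930650 + 73864\right) = \left(-90853\right) 536004514 = -48697618110442$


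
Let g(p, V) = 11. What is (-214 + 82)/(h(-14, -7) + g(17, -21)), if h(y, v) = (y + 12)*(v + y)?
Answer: -132/53 ≈ -2.4906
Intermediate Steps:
h(y, v) = (12 + y)*(v + y)
(-214 + 82)/(h(-14, -7) + g(17, -21)) = (-214 + 82)/(((-14)² + 12*(-7) + 12*(-14) - 7*(-14)) + 11) = -132/((196 - 84 - 168 + 98) + 11) = -132/(42 + 11) = -132/53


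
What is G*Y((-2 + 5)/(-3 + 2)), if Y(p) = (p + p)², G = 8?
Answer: 288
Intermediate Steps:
Y(p) = 4*p² (Y(p) = (2*p)² = 4*p²)
G*Y((-2 + 5)/(-3 + 2)) = 8*(4*((-2 + 5)/(-3 + 2))²) = 8*(4*(3/(-1))²) = 8*(4*(3*(-1))²) = 8*(4*(-3)²) = 8*(4*9) = 8*36 = 288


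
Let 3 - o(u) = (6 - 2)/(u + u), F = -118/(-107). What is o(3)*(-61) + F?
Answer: -45335/321 ≈ -141.23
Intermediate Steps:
F = 118/107 (F = -118*(-1/107) = 118/107 ≈ 1.1028)
o(u) = 3 - 2/u (o(u) = 3 - (6 - 2)/(u + u) = 3 - 4/(2*u) = 3 - 4*1/(2*u) = 3 - 2/u)
o(3)*(-61) + F = (3 - 2/3)*(-61) + 118/107 = (3 - 2*⅓)*(-61) + 118/107 = (3 - ⅔)*(-61) + 118/107 = (7/3)*(-61) + 118/107 = -427/3 + 118/107 = -45335/321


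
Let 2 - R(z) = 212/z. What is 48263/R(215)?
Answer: 10376545/218 ≈ 47599.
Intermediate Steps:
R(z) = 2 - 212/z
48263/R(215) = 48263/(2 - 212/215) = 48263/(218/215) = 48263*(215/218) = 10376545/218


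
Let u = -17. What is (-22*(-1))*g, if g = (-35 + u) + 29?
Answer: -506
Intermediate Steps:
g = -23 (g = (-35 - 17) + 29 = -52 + 29 = -23)
(-22*(-1))*g = -22*(-1)*(-23) = 22*(-23) = -506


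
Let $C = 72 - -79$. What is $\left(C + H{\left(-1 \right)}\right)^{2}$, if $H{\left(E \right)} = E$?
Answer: $22500$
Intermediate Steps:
$C = 151$ ($C = 72 + 79 = 151$)
$\left(C + H{\left(-1 \right)}\right)^{2} = \left(151 - 1\right)^{2} = 150^{2} = 22500$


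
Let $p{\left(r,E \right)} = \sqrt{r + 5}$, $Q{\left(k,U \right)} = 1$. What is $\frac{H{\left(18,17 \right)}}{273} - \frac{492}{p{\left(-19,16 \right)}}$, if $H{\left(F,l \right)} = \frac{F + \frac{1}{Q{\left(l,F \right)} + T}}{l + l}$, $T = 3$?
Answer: $\frac{73}{37128} + \frac{246 i \sqrt{14}}{7} \approx 0.0019662 + 131.49 i$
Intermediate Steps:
$H{\left(F,l \right)} = \frac{\frac{1}{4} + F}{2 l}$ ($H{\left(F,l \right)} = \frac{F + \frac{1}{1 + 3}}{l + l} = \frac{F + \frac{1}{4}}{2 l} = \left(F + \frac{1}{4}\right) \frac{1}{2 l} = \left(\frac{1}{4} + F\right) \frac{1}{2 l} = \frac{\frac{1}{4} + F}{2 l}$)
$p{\left(r,E \right)} = \sqrt{5 + r}$
$\frac{H{\left(18,17 \right)}}{273} - \frac{492}{p{\left(-19,16 \right)}} = \frac{\frac{1}{8} \cdot \frac{1}{17} \left(1 + 4 \cdot 18\right)}{273} - \frac{492}{\sqrt{5 - 19}} = \frac{1}{8} \cdot \frac{1}{17} \left(1 + 72\right) \frac{1}{273} - \frac{492}{\sqrt{-14}} = \frac{1}{8} \cdot \frac{1}{17} \cdot 73 \cdot \frac{1}{273} - \frac{492}{i \sqrt{14}} = \frac{73}{136} \cdot \frac{1}{273} - 492 \left(- \frac{i \sqrt{14}}{14}\right) = \frac{73}{37128} + \frac{246 i \sqrt{14}}{7}$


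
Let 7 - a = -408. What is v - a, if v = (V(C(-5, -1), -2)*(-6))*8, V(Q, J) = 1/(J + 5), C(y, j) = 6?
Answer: -431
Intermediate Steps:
V(Q, J) = 1/(5 + J)
a = 415 (a = 7 - 1*(-408) = 7 + 408 = 415)
v = -16 (v = (-6/(5 - 2))*8 = (-6/3)*8 = ((⅓)*(-6))*8 = -2*8 = -16)
v - a = -16 - 1*415 = -16 - 415 = -431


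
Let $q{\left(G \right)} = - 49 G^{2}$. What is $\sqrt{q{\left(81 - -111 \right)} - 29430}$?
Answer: $3 i \sqrt{203974} \approx 1354.9 i$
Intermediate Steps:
$\sqrt{q{\left(81 - -111 \right)} - 29430} = \sqrt{- 49 \left(81 - -111\right)^{2} - 29430} = \sqrt{- 49 \left(81 + 111\right)^{2} - 29430} = \sqrt{- 49 \cdot 192^{2} - 29430} = \sqrt{\left(-49\right) 36864 - 29430} = \sqrt{-1806336 - 29430} = \sqrt{-1835766} = 3 i \sqrt{203974}$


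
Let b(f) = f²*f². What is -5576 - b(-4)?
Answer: -5832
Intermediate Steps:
b(f) = f⁴
-5576 - b(-4) = -5576 - 1*(-4)⁴ = -5576 - 1*256 = -5576 - 256 = -5832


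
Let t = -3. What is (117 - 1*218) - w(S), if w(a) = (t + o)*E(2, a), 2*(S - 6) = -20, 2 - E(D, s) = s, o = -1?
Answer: -77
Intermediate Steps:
E(D, s) = 2 - s
S = -4 (S = 6 + (1/2)*(-20) = 6 - 10 = -4)
w(a) = -8 + 4*a (w(a) = (-3 - 1)*(2 - a) = -4*(2 - a) = -8 + 4*a)
(117 - 1*218) - w(S) = (117 - 1*218) - (-8 + 4*(-4)) = (117 - 218) - (-8 - 16) = -101 - 1*(-24) = -101 + 24 = -77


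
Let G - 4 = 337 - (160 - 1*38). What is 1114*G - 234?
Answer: 243732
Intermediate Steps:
G = 219 (G = 4 + (337 - (160 - 1*38)) = 4 + (337 - (160 - 38)) = 4 + (337 - 1*122) = 4 + (337 - 122) = 4 + 215 = 219)
1114*G - 234 = 1114*219 - 234 = 243966 - 234 = 243732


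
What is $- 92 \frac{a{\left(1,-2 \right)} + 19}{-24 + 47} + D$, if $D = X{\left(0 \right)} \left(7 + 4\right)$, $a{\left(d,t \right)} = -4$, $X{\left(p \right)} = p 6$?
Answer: $-60$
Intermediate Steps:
$X{\left(p \right)} = 6 p$
$D = 0$ ($D = 6 \cdot 0 \left(7 + 4\right) = 0 \cdot 11 = 0$)
$- 92 \frac{a{\left(1,-2 \right)} + 19}{-24 + 47} + D = - 92 \frac{-4 + 19}{-24 + 47} + 0 = - 92 \cdot \frac{15}{23} + 0 = - 92 \cdot 15 \cdot \frac{1}{23} + 0 = \left(-92\right) \frac{15}{23} + 0 = -60 + 0 = -60$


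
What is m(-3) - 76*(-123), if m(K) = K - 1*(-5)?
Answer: 9350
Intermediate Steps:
m(K) = 5 + K (m(K) = K + 5 = 5 + K)
m(-3) - 76*(-123) = (5 - 3) - 76*(-123) = 2 + 9348 = 9350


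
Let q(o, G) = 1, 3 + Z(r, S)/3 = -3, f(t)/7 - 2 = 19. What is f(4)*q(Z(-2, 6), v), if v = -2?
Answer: 147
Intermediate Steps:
f(t) = 147 (f(t) = 14 + 7*19 = 14 + 133 = 147)
Z(r, S) = -18 (Z(r, S) = -9 + 3*(-3) = -9 - 9 = -18)
f(4)*q(Z(-2, 6), v) = 147*1 = 147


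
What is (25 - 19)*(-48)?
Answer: -288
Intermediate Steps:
(25 - 19)*(-48) = 6*(-48) = -288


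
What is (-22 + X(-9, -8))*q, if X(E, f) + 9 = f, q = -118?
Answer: 4602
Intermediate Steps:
X(E, f) = -9 + f
(-22 + X(-9, -8))*q = (-22 + (-9 - 8))*(-118) = (-22 - 17)*(-118) = -39*(-118) = 4602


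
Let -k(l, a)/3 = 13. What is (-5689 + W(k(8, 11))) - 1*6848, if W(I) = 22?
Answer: -12515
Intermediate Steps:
k(l, a) = -39 (k(l, a) = -3*13 = -39)
(-5689 + W(k(8, 11))) - 1*6848 = (-5689 + 22) - 1*6848 = -5667 - 6848 = -12515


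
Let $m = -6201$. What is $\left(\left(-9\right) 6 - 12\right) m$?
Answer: $409266$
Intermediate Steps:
$\left(\left(-9\right) 6 - 12\right) m = \left(\left(-9\right) 6 - 12\right) \left(-6201\right) = \left(-54 - 12\right) \left(-6201\right) = \left(-66\right) \left(-6201\right) = 409266$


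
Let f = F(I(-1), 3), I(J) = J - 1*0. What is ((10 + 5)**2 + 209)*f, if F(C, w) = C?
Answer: -434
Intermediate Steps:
I(J) = J (I(J) = J + 0 = J)
f = -1
((10 + 5)**2 + 209)*f = ((10 + 5)**2 + 209)*(-1) = (15**2 + 209)*(-1) = (225 + 209)*(-1) = 434*(-1) = -434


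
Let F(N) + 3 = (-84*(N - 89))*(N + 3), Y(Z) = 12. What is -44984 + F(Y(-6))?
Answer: 52033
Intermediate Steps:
F(N) = -3 + (3 + N)*(7476 - 84*N) (F(N) = -3 + (-84*(N - 89))*(N + 3) = -3 + (-84*(-89 + N))*(3 + N) = -3 + (7476 - 84*N)*(3 + N) = -3 + (3 + N)*(7476 - 84*N))
-44984 + F(Y(-6)) = -44984 + (22425 - 84*12² + 7224*12) = -44984 + (22425 - 84*144 + 86688) = -44984 + (22425 - 12096 + 86688) = -44984 + 97017 = 52033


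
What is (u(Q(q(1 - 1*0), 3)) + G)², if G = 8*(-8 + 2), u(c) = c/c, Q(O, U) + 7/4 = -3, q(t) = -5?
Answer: 2209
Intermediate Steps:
Q(O, U) = -19/4 (Q(O, U) = -7/4 - 3 = -19/4)
u(c) = 1
G = -48 (G = 8*(-6) = -48)
(u(Q(q(1 - 1*0), 3)) + G)² = (1 - 48)² = (-47)² = 2209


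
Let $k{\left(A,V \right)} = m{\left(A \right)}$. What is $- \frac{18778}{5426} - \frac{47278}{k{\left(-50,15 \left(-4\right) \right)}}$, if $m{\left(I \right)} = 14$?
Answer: $- \frac{9171190}{2713} \approx -3380.5$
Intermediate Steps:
$k{\left(A,V \right)} = 14$
$- \frac{18778}{5426} - \frac{47278}{k{\left(-50,15 \left(-4\right) \right)}} = - \frac{18778}{5426} - \frac{47278}{14} = \left(-18778\right) \frac{1}{5426} - 3377 = - \frac{9389}{2713} - 3377 = - \frac{9171190}{2713}$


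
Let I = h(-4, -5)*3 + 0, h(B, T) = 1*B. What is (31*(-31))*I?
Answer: 11532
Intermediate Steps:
h(B, T) = B
I = -12 (I = -4*3 + 0 = -12 + 0 = -12)
(31*(-31))*I = (31*(-31))*(-12) = -961*(-12) = 11532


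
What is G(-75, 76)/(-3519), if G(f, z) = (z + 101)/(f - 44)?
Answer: 59/139587 ≈ 0.00042268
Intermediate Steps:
G(f, z) = (101 + z)/(-44 + f)
G(-75, 76)/(-3519) = ((101 + 76)/(-44 - 75))/(-3519) = (177/(-119))*(-1/3519) = -1/119*177*(-1/3519) = -177/119*(-1/3519) = 59/139587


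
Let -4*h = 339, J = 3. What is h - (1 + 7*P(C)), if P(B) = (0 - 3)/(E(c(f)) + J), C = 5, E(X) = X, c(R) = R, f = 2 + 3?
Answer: -665/8 ≈ -83.125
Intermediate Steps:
f = 5
h = -339/4 (h = -1/4*339 = -339/4 ≈ -84.750)
P(B) = -3/8 (P(B) = (0 - 3)/(5 + 3) = -3/8)
h - (1 + 7*P(C)) = -339/4 - (1 + 7*(-3/8)) = -339/4 - (1 - 21/8) = -339/4 - 1*(-13/8) = -339/4 + 13/8 = -665/8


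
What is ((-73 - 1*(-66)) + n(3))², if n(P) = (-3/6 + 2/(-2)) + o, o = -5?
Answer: 729/4 ≈ 182.25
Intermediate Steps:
n(P) = -13/2 (n(P) = (-3/6 + 2/(-2)) - 5 = (-3*⅙ + 2*(-½)) - 5 = (-½ - 1) - 5 = -3/2 - 5 = -13/2)
((-73 - 1*(-66)) + n(3))² = ((-73 - 1*(-66)) - 13/2)² = ((-73 + 66) - 13/2)² = (-7 - 13/2)² = (-27/2)² = 729/4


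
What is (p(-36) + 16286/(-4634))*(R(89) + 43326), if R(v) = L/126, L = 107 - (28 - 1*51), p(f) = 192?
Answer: 1192074951763/145971 ≈ 8.1665e+6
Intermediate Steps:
L = 130 (L = 107 - (28 - 51) = 107 - 1*(-23) = 107 + 23 = 130)
R(v) = 65/63 (R(v) = 130/126 = 130*(1/126) = 65/63)
(p(-36) + 16286/(-4634))*(R(89) + 43326) = (192 + 16286/(-4634))*(65/63 + 43326) = (192 + 16286*(-1/4634))*(2729603/63) = (192 - 8143/2317)*(2729603/63) = (436721/2317)*(2729603/63) = 1192074951763/145971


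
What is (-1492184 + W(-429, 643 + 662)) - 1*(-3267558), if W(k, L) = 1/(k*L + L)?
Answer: 991617393959/558540 ≈ 1.7754e+6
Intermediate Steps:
W(k, L) = 1/(L + L*k) (W(k, L) = 1/(L*k + L) = 1/(L + L*k))
(-1492184 + W(-429, 643 + 662)) - 1*(-3267558) = (-1492184 + 1/((643 + 662)*(1 - 429))) - 1*(-3267558) = (-1492184 + 1/(1305*(-428))) + 3267558 = (-1492184 + (1/1305)*(-1/428)) + 3267558 = (-1492184 - 1/558540) + 3267558 = -833444451361/558540 + 3267558 = 991617393959/558540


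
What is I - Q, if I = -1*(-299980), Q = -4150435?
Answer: 4450415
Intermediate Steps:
I = 299980
I - Q = 299980 - 1*(-4150435) = 299980 + 4150435 = 4450415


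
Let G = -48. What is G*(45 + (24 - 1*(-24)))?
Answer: -4464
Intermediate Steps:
G*(45 + (24 - 1*(-24))) = -48*(45 + (24 - 1*(-24))) = -48*(45 + (24 + 24)) = -48*(45 + 48) = -48*93 = -4464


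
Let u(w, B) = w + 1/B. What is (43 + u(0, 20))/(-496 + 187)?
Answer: -287/2060 ≈ -0.13932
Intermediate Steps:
(43 + u(0, 20))/(-496 + 187) = (43 + (0 + 1/20))/(-496 + 187) = (43 + (0 + 1/20))/(-309) = (43 + 1/20)*(-1/309) = (861/20)*(-1/309) = -287/2060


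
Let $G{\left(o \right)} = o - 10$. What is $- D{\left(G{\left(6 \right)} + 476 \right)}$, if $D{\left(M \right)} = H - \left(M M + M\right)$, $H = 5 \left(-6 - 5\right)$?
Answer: $223311$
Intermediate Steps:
$G{\left(o \right)} = -10 + o$ ($G{\left(o \right)} = o - 10 = -10 + o$)
$H = -55$ ($H = 5 \left(-11\right) = -55$)
$D{\left(M \right)} = -55 - M - M^{2}$ ($D{\left(M \right)} = -55 - \left(M M + M\right) = -55 - \left(M^{2} + M\right) = -55 - \left(M + M^{2}\right) = -55 - M - M^{2}$)
$- D{\left(G{\left(6 \right)} + 476 \right)} = - (-55 - \left(\left(-10 + 6\right) + 476\right) - \left(\left(-10 + 6\right) + 476\right)^{2}) = - (-55 - \left(-4 + 476\right) - \left(-4 + 476\right)^{2}) = - (-55 - 472 - 472^{2}) = - (-55 - 472 - 222784) = \left(-1\right) \left(-223311\right) = 223311$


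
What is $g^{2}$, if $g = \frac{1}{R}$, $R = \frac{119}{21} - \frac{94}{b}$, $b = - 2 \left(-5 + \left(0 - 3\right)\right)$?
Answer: $\frac{576}{25} \approx 23.04$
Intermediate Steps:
$b = 16$ ($b = - 2 \left(-5 - 3\right) = \left(-2\right) \left(-8\right) = 16$)
$R = - \frac{5}{24}$ ($R = \frac{119}{21} - \frac{94}{16} = 119 \cdot \frac{1}{21} - \frac{47}{8} = \frac{17}{3} - \frac{47}{8} = - \frac{5}{24} \approx -0.20833$)
$g = - \frac{24}{5}$ ($g = \frac{1}{- \frac{5}{24}} = - \frac{24}{5} \approx -4.8$)
$g^{2} = \left(- \frac{24}{5}\right)^{2} = \frac{576}{25}$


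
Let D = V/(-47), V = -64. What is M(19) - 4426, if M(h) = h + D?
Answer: -207065/47 ≈ -4405.6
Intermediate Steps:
D = 64/47 (D = -64/(-47) = -64*(-1/47) = 64/47 ≈ 1.3617)
M(h) = 64/47 + h (M(h) = h + 64/47 = 64/47 + h)
M(19) - 4426 = (64/47 + 19) - 4426 = 957/47 - 4426 = -207065/47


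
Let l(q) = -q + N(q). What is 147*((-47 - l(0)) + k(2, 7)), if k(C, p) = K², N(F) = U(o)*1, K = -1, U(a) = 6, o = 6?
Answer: -7644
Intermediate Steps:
N(F) = 6 (N(F) = 6*1 = 6)
k(C, p) = 1 (k(C, p) = (-1)² = 1)
l(q) = 6 - q (l(q) = -q + 6 = 6 - q)
147*((-47 - l(0)) + k(2, 7)) = 147*((-47 - (6 - 1*0)) + 1) = 147*((-47 - (6 + 0)) + 1) = 147*((-47 - 1*6) + 1) = 147*((-47 - 6) + 1) = 147*(-53 + 1) = 147*(-52) = -7644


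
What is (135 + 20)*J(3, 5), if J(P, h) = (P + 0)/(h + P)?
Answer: 465/8 ≈ 58.125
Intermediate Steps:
J(P, h) = P/(P + h)
(135 + 20)*J(3, 5) = (135 + 20)*(3/(3 + 5)) = 155*(3/8) = 465/8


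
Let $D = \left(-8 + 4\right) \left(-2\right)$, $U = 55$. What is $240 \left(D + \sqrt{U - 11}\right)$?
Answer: $1920 + 480 \sqrt{11} \approx 3512.0$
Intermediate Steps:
$D = 8$ ($D = \left(-4\right) \left(-2\right) = 8$)
$240 \left(D + \sqrt{U - 11}\right) = 240 \left(8 + \sqrt{55 - 11}\right) = 240 \left(8 + \sqrt{44}\right) = 240 \left(8 + 2 \sqrt{11}\right) = 1920 + 480 \sqrt{11}$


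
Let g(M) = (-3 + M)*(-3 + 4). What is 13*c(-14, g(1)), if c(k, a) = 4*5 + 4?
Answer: 312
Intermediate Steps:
g(M) = -3 + M (g(M) = (-3 + M)*1 = -3 + M)
c(k, a) = 24 (c(k, a) = 20 + 4 = 24)
13*c(-14, g(1)) = 13*24 = 312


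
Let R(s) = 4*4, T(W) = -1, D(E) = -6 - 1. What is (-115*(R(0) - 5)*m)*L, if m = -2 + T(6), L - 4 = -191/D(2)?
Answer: 831105/7 ≈ 1.1873e+5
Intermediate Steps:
D(E) = -7
L = 219/7 (L = 4 - 191/(-7) = 4 - 191*(-1)/7 = 4 - 1*(-191/7) = 4 + 191/7 = 219/7 ≈ 31.286)
m = -3 (m = -2 - 1 = -3)
R(s) = 16
(-115*(R(0) - 5)*m)*L = -115*(16 - 5)*(-3)*(219/7) = -1265*(-3)*(219/7) = -115*(-33)*(219/7) = 3795*(219/7) = 831105/7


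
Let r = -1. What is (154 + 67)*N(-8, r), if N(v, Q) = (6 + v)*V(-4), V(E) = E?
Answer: 1768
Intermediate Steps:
N(v, Q) = -24 - 4*v (N(v, Q) = (6 + v)*(-4) = -24 - 4*v)
(154 + 67)*N(-8, r) = (154 + 67)*(-24 - 4*(-8)) = 221*(-24 + 32) = 221*8 = 1768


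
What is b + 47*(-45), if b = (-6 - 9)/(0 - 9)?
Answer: -6340/3 ≈ -2113.3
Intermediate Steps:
b = 5/3 (b = -15/(-9) = -15*(-⅑) = 5/3 ≈ 1.6667)
b + 47*(-45) = 5/3 + 47*(-45) = 5/3 - 2115 = -6340/3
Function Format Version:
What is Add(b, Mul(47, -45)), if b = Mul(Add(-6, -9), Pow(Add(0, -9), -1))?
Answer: Rational(-6340, 3) ≈ -2113.3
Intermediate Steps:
b = Rational(5, 3) (b = Mul(-15, Pow(-9, -1)) = Mul(-15, Rational(-1, 9)) = Rational(5, 3) ≈ 1.6667)
Add(b, Mul(47, -45)) = Add(Rational(5, 3), Mul(47, -45)) = Add(Rational(5, 3), -2115) = Rational(-6340, 3)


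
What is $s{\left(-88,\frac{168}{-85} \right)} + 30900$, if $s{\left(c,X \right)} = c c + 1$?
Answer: $38645$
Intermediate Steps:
$s{\left(c,X \right)} = 1 + c^{2}$ ($s{\left(c,X \right)} = c^{2} + 1 = 1 + c^{2}$)
$s{\left(-88,\frac{168}{-85} \right)} + 30900 = \left(1 + \left(-88\right)^{2}\right) + 30900 = \left(1 + 7744\right) + 30900 = 7745 + 30900 = 38645$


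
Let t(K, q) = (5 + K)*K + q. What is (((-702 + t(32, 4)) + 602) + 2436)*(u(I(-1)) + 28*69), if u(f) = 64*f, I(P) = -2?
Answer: 6357296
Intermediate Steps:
t(K, q) = q + K*(5 + K) (t(K, q) = K*(5 + K) + q = q + K*(5 + K))
(((-702 + t(32, 4)) + 602) + 2436)*(u(I(-1)) + 28*69) = (((-702 + (4 + 32² + 5*32)) + 602) + 2436)*(64*(-2) + 28*69) = (((-702 + (4 + 1024 + 160)) + 602) + 2436)*(-128 + 1932) = (((-702 + 1188) + 602) + 2436)*1804 = ((486 + 602) + 2436)*1804 = (1088 + 2436)*1804 = 3524*1804 = 6357296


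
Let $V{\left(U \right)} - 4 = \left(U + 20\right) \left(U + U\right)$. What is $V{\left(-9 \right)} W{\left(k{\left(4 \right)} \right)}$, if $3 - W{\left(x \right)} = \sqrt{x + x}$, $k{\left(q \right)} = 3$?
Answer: $-582 + 194 \sqrt{6} \approx -106.8$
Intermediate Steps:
$W{\left(x \right)} = 3 - \sqrt{2} \sqrt{x}$ ($W{\left(x \right)} = 3 - \sqrt{x + x} = 3 - \sqrt{2 x} = 3 - \sqrt{2} \sqrt{x}$)
$V{\left(U \right)} = 4 + 2 U \left(20 + U\right)$ ($V{\left(U \right)} = 4 + \left(U + 20\right) \left(U + U\right) = 4 + \left(20 + U\right) 2 U = 4 + 2 U \left(20 + U\right)$)
$V{\left(-9 \right)} W{\left(k{\left(4 \right)} \right)} = \left(4 + 2 \left(-9\right)^{2} + 40 \left(-9\right)\right) \left(3 - \sqrt{2} \sqrt{3}\right) = \left(4 + 2 \cdot 81 - 360\right) \left(3 - \sqrt{6}\right) = \left(4 + 162 - 360\right) \left(3 - \sqrt{6}\right) = - 194 \left(3 - \sqrt{6}\right) = -582 + 194 \sqrt{6}$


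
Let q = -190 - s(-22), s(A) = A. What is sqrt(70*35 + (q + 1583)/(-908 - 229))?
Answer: sqrt(3165675195)/1137 ≈ 49.485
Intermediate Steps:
q = -168 (q = -190 - 1*(-22) = -190 + 22 = -168)
sqrt(70*35 + (q + 1583)/(-908 - 229)) = sqrt(70*35 + (-168 + 1583)/(-908 - 229)) = sqrt(2450 + 1415/(-1137)) = sqrt(2450 + 1415*(-1/1137)) = sqrt(2450 - 1415/1137) = sqrt(2784235/1137) = sqrt(3165675195)/1137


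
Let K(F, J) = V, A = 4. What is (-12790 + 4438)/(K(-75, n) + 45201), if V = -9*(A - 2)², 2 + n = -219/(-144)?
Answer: -2784/15055 ≈ -0.18492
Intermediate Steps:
n = -23/48 (n = -2 - 219/(-144) = -2 - 219*(-1/144) = -2 + 73/48 = -23/48 ≈ -0.47917)
V = -36 (V = -9*(4 - 2)² = -9*2² = -9*4 = -36)
K(F, J) = -36
(-12790 + 4438)/(K(-75, n) + 45201) = (-12790 + 4438)/(-36 + 45201) = -8352/45165 = -8352*1/45165 = -2784/15055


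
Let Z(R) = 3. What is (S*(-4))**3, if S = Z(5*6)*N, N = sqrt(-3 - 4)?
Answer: 12096*I*sqrt(7) ≈ 32003.0*I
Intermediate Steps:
N = I*sqrt(7) (N = sqrt(-7) = I*sqrt(7) ≈ 2.6458*I)
S = 3*I*sqrt(7) (S = 3*(I*sqrt(7)) = 3*I*sqrt(7) ≈ 7.9373*I)
(S*(-4))**3 = ((3*I*sqrt(7))*(-4))**3 = (-12*I*sqrt(7))**3 = 12096*I*sqrt(7)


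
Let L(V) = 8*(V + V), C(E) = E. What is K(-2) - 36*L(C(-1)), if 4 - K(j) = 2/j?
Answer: 581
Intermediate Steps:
K(j) = 4 - 2/j
L(V) = 16*V (L(V) = 8*(2*V) = 16*V)
K(-2) - 36*L(C(-1)) = (4 - 2/(-2)) - 576*(-1) = (4 - 2*(-1/2)) - 36*(-16) = (4 + 1) + 576 = 5 + 576 = 581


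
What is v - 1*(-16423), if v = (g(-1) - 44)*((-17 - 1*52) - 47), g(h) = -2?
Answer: 21759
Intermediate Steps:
v = 5336 (v = (-2 - 44)*((-17 - 1*52) - 47) = -46*((-17 - 52) - 47) = -46*(-69 - 47) = -46*(-116) = 5336)
v - 1*(-16423) = 5336 - 1*(-16423) = 5336 + 16423 = 21759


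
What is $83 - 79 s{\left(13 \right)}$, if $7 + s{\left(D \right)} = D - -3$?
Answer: $-628$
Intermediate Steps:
$s{\left(D \right)} = -4 + D$ ($s{\left(D \right)} = -7 + \left(D - -3\right) = -7 + \left(D + 3\right) = -7 + \left(3 + D\right) = -4 + D$)
$83 - 79 s{\left(13 \right)} = 83 - 79 \left(-4 + 13\right) = 83 - 711 = -628$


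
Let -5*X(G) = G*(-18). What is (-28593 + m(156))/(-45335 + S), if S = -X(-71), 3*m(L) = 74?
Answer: 428525/676191 ≈ 0.63373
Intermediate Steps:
X(G) = 18*G/5 (X(G) = -G*(-18)/5 = -(-18)*G/5 = 18*G/5)
m(L) = 74/3 (m(L) = (1/3)*74 = 74/3)
S = 1278/5 (S = -18*(-71)/5 = -1*(-1278/5) = 1278/5 ≈ 255.60)
(-28593 + m(156))/(-45335 + S) = (-28593 + 74/3)/(-45335 + 1278/5) = -85705/(3*(-225397/5)) = -85705/3*(-5/225397) = 428525/676191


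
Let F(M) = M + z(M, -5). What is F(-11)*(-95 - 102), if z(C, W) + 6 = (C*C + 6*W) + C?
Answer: -12411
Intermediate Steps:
z(C, W) = -6 + C + C**2 + 6*W (z(C, W) = -6 + ((C*C + 6*W) + C) = -6 + ((C**2 + 6*W) + C) = -6 + (C + C**2 + 6*W) = -6 + C + C**2 + 6*W)
F(M) = -36 + M**2 + 2*M (F(M) = M + (-6 + M + M**2 + 6*(-5)) = M + (-6 + M + M**2 - 30) = M + (-36 + M + M**2) = -36 + M**2 + 2*M)
F(-11)*(-95 - 102) = (-36 + (-11)**2 + 2*(-11))*(-95 - 102) = (-36 + 121 - 22)*(-197) = 63*(-197) = -12411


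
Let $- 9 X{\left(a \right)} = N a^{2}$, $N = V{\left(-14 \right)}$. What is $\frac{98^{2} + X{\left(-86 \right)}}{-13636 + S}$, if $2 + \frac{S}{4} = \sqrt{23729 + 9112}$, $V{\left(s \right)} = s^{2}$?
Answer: $\frac{3690323}{331488} + \frac{9737 \sqrt{3649}}{994464} \approx 11.724$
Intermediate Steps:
$N = 196$ ($N = \left(-14\right)^{2} = 196$)
$S = -8 + 12 \sqrt{3649}$ ($S = -8 + 4 \sqrt{23729 + 9112} = -8 + 4 \sqrt{32841} = -8 + 4 \cdot 3 \sqrt{3649} = -8 + 12 \sqrt{3649} \approx 716.88$)
$X{\left(a \right)} = - \frac{196 a^{2}}{9}$
$\frac{98^{2} + X{\left(-86 \right)}}{-13636 + S} = \frac{98^{2} - \frac{196 \left(-86\right)^{2}}{9}}{-13636 - \left(8 - 12 \sqrt{3649}\right)} = \frac{9604 - \frac{1449616}{9}}{-13644 + 12 \sqrt{3649}} = - \frac{1363180}{9 \left(-13644 + 12 \sqrt{3649}\right)}$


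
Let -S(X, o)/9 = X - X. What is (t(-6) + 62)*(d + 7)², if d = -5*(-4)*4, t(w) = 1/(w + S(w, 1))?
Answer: 936033/2 ≈ 4.6802e+5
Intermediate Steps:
S(X, o) = 0 (S(X, o) = -9*(X - X) = -9*0 = 0)
t(w) = 1/w (t(w) = 1/(w + 0) = 1/w)
d = 80 (d = 20*4 = 80)
(t(-6) + 62)*(d + 7)² = (1/(-6) + 62)*(80 + 7)² = (-⅙ + 62)*87² = (371/6)*7569 = 936033/2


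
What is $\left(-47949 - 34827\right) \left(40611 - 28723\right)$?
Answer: $-984041088$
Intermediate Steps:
$\left(-47949 - 34827\right) \left(40611 - 28723\right) = \left(-82776\right) 11888 = -984041088$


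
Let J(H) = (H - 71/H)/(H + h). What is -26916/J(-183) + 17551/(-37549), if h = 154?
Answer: -2682103143353/627406241 ≈ -4274.9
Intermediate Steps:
J(H) = (H - 71/H)/(154 + H) (J(H) = (H - 71/H)/(H + 154) = (H - 71/H)/(154 + H))
-26916/J(-183) + 17551/(-37549) = -26916*(-183*(154 - 183)/(-71 + (-183)²)) + 17551/(-37549) = -26916*5307/(-71 + 33489) + 17551*(-1/37549) = -26916/((-1/183*(-1/29)*33418)) - 17551/37549 = -26916/33418/5307 - 17551/37549 = -26916*5307/33418 - 17551/37549 = -71421606/16709 - 17551/37549 = -2682103143353/627406241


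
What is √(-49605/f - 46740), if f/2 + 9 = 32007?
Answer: I*√5317396788595/10666 ≈ 216.2*I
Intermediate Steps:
f = 63996 (f = -18 + 2*32007 = -18 + 64014 = 63996)
√(-49605/f - 46740) = √(-49605/63996 - 46740) = √(-49605*1/63996 - 46740) = √(-16535/21332 - 46740) = √(-997074215/21332) = I*√5317396788595/10666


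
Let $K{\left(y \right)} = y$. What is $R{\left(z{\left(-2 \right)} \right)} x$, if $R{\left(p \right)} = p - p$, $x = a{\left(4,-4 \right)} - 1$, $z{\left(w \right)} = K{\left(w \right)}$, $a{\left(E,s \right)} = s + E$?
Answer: $0$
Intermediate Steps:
$a{\left(E,s \right)} = E + s$
$z{\left(w \right)} = w$
$x = -1$ ($x = \left(4 - 4\right) - 1 = 0 - 1 = -1$)
$R{\left(p \right)} = 0$
$R{\left(z{\left(-2 \right)} \right)} x = 0 \left(-1\right) = 0$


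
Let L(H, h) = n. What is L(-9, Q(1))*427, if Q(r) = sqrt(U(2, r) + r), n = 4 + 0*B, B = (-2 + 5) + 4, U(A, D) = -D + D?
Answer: 1708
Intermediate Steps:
U(A, D) = 0
B = 7 (B = 3 + 4 = 7)
n = 4 (n = 4 + 0*7 = 4 + 0 = 4)
Q(r) = sqrt(r) (Q(r) = sqrt(0 + r) = sqrt(r))
L(H, h) = 4
L(-9, Q(1))*427 = 4*427 = 1708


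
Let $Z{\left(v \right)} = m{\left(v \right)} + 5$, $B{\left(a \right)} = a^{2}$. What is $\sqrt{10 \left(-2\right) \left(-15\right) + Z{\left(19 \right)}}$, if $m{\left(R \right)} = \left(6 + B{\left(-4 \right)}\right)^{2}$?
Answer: $\sqrt{789} \approx 28.089$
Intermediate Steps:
$m{\left(R \right)} = 484$ ($m{\left(R \right)} = \left(6 + \left(-4\right)^{2}\right)^{2} = \left(6 + 16\right)^{2} = 22^{2} = 484$)
$Z{\left(v \right)} = 489$ ($Z{\left(v \right)} = 484 + 5 = 489$)
$\sqrt{10 \left(-2\right) \left(-15\right) + Z{\left(19 \right)}} = \sqrt{10 \left(-2\right) \left(-15\right) + 489} = \sqrt{\left(-20\right) \left(-15\right) + 489} = \sqrt{300 + 489} = \sqrt{789}$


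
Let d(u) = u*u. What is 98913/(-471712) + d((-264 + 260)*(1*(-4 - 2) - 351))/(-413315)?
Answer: -20465097747/3978890720 ≈ -5.1434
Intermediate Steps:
d(u) = u**2
98913/(-471712) + d((-264 + 260)*(1*(-4 - 2) - 351))/(-413315) = 98913/(-471712) + ((-264 + 260)*(1*(-4 - 2) - 351))**2/(-413315) = 98913*(-1/471712) + (-4*(1*(-6) - 351))**2*(-1/413315) = -98913/471712 + (-4*(-6 - 351))**2*(-1/413315) = -98913/471712 + (-4*(-357))**2*(-1/413315) = -98913/471712 + 1428**2*(-1/413315) = -98913/471712 + 2039184*(-1/413315) = -98913/471712 - 41616/8435 = -20465097747/3978890720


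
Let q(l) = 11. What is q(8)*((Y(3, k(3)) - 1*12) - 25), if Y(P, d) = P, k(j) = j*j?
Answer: -374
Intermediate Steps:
k(j) = j**2
q(8)*((Y(3, k(3)) - 1*12) - 25) = 11*((3 - 1*12) - 25) = 11*((3 - 12) - 25) = 11*(-9 - 25) = 11*(-34) = -374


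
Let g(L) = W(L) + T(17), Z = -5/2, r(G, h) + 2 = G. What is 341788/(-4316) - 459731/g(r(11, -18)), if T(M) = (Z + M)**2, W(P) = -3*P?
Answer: -2046831647/790907 ≈ -2588.0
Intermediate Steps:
r(G, h) = -2 + G
Z = -5/2 (Z = -5*1/2 = -5/2 ≈ -2.5000)
T(M) = (-5/2 + M)**2
g(L) = 841/4 - 3*L (g(L) = -3*L + (-5 + 2*17)**2/4 = -3*L + (-5 + 34)**2/4 = -3*L + (1/4)*29**2 = -3*L + (1/4)*841 = -3*L + 841/4 = 841/4 - 3*L)
341788/(-4316) - 459731/g(r(11, -18)) = 341788/(-4316) - 459731/(841/4 - 3*(-2 + 11)) = 341788*(-1/4316) - 459731/(841/4 - 3*9) = -85447/1079 - 459731/(841/4 - 27) = -85447/1079 - 459731/733/4 = -85447/1079 - 459731*4/733 = -85447/1079 - 1838924/733 = -2046831647/790907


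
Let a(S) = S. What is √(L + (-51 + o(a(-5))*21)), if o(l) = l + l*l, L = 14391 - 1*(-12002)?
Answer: √26762 ≈ 163.59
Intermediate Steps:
L = 26393 (L = 14391 + 12002 = 26393)
o(l) = l + l²
√(L + (-51 + o(a(-5))*21)) = √(26393 + (-51 - 5*(1 - 5)*21)) = √(26393 + (-51 - 5*(-4)*21)) = √(26393 + (-51 + 20*21)) = √(26393 + (-51 + 420)) = √(26393 + 369) = √26762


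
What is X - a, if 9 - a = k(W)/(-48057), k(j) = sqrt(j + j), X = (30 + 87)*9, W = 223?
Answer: 1044 - sqrt(446)/48057 ≈ 1044.0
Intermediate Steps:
X = 1053 (X = 117*9 = 1053)
k(j) = sqrt(2)*sqrt(j) (k(j) = sqrt(2*j) = sqrt(2)*sqrt(j))
a = 9 + sqrt(446)/48057 (a = 9 - sqrt(2)*sqrt(223)/(-48057) = 9 - sqrt(446)*(-1)/48057 = 9 - (-1)*sqrt(446)/48057 = 9 + sqrt(446)/48057 ≈ 9.0004)
X - a = 1053 - (9 + sqrt(446)/48057) = 1053 + (-9 - sqrt(446)/48057) = 1044 - sqrt(446)/48057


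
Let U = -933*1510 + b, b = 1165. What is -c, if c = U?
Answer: 1407665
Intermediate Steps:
U = -1407665 (U = -933*1510 + 1165 = -1408830 + 1165 = -1407665)
c = -1407665
-c = -1*(-1407665) = 1407665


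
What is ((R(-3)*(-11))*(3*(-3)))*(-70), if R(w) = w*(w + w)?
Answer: -124740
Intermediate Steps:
R(w) = 2*w² (R(w) = w*(2*w) = 2*w²)
((R(-3)*(-11))*(3*(-3)))*(-70) = (((2*(-3)²)*(-11))*(3*(-3)))*(-70) = (((2*9)*(-11))*(-9))*(-70) = ((18*(-11))*(-9))*(-70) = -198*(-9)*(-70) = 1782*(-70) = -124740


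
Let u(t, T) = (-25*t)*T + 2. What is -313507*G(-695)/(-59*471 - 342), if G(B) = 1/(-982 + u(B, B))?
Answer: -313507/339726975255 ≈ -9.2282e-7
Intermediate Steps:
u(t, T) = 2 - 25*T*t (u(t, T) = -25*T*t + 2 = 2 - 25*T*t)
G(B) = 1/(-980 - 25*B²) (G(B) = 1/(-982 + (2 - 25*B*B)) = 1/(-982 + (2 - 25*B²)) = 1/(-980 - 25*B²))
-313507*G(-695)/(-59*471 - 342) = -313507*(-1/((980 + 25*(-695)²)*(-59*471 - 342))) = -313507*(-1/((-27789 - 342)*(980 + 25*483025))) = -313507*1/(28131*(980 + 12075625)) = -313507/((-28131/((-1/12076605)))) = -313507/((-28131/((-1*1/12076605)))) = -313507/((-28131/(-1/12076605))) = -313507/((-28131*(-12076605))) = -313507/339726975255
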